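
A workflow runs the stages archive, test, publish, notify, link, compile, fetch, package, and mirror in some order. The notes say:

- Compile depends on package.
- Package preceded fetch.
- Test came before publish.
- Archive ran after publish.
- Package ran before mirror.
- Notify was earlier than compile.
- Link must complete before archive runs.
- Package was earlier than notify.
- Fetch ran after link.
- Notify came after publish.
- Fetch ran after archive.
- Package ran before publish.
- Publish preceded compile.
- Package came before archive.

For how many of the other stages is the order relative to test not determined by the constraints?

Forced after test: archive, compile, fetch, notify, and publish.
That leaves link, mirror, and package with no forced order relative to test — 3.

3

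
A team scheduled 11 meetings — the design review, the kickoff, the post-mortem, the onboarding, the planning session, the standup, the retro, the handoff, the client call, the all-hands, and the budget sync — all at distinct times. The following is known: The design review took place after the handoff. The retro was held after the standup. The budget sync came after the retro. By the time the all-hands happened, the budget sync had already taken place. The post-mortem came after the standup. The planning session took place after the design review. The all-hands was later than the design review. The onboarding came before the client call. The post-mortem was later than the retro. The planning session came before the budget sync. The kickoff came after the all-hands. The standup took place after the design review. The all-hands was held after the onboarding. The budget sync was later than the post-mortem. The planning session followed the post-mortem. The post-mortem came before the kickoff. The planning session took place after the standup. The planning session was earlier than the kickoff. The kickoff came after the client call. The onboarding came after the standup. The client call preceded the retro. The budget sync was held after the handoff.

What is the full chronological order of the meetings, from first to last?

The constraints fix every adjacent pair, so only one ordering works:
the handoff → the design review → the standup → the onboarding → the client call → the retro → the post-mortem → the planning session → the budget sync → the all-hands → the kickoff.

the handoff, the design review, the standup, the onboarding, the client call, the retro, the post-mortem, the planning session, the budget sync, the all-hands, the kickoff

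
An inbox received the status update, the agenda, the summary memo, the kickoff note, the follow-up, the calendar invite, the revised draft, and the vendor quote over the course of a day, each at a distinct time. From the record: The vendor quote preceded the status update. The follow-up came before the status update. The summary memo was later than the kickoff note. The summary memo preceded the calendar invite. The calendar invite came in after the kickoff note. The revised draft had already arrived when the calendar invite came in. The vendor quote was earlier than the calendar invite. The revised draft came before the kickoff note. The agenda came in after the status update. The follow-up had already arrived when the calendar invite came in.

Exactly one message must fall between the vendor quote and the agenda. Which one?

the status update

Tracing the constraints gives the vendor quote → the status update → the agenda, so the status update sits after the vendor quote and before the agenda.
No other message is forced both after the vendor quote and before the agenda.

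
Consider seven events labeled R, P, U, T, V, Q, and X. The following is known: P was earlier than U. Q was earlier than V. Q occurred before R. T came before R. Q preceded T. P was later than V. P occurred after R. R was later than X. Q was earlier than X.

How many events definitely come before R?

3

Directly stated before R: Q, T, and X.
That's Q, T, and X — 3 in all.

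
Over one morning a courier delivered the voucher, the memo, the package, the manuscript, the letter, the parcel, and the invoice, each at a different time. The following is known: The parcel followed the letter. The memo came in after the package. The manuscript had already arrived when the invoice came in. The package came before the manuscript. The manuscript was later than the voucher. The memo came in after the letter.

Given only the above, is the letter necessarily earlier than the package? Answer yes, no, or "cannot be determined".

cannot be determined

No chain of stated constraints runs from the letter to the package, and none runs from the package to the letter either.
So the relative order of the letter and the package is not fixed by the given facts.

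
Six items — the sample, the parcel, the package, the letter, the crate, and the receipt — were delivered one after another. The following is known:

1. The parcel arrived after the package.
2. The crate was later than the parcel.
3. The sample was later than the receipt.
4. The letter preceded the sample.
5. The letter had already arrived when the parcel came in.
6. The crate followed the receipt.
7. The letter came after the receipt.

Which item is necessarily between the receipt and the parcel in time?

the letter

Tracing the constraints gives the receipt → the letter → the parcel, so the letter sits after the receipt and before the parcel.
No other item is forced both after the receipt and before the parcel.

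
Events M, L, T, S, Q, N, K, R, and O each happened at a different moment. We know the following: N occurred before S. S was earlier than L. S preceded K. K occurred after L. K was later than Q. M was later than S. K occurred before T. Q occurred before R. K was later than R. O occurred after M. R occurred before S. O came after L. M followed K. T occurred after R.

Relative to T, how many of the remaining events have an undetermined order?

Forced before T: K, L, N, Q, R, and S.
That leaves M and O with no forced order relative to T — 2.

2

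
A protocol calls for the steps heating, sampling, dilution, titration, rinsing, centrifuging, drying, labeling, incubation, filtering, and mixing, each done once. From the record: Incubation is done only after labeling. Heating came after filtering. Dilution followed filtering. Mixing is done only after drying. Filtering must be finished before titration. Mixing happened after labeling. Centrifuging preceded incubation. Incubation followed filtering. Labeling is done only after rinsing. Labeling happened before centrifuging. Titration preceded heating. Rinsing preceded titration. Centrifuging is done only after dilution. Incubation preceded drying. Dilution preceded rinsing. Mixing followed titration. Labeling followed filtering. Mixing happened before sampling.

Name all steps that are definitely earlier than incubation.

centrifuging, dilution, filtering, labeling, rinsing

Directly stated before incubation: centrifuging, filtering, and labeling.
Dilution reaches incubation via dilution → centrifuging → incubation.
Rinsing reaches incubation via rinsing → labeling → incubation.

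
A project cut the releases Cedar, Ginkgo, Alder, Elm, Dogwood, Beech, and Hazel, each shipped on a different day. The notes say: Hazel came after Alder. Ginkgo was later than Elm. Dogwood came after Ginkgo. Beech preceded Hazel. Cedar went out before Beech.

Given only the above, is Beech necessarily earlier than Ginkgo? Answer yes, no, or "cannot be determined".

No chain of stated constraints runs from Beech to Ginkgo, and none runs from Ginkgo to Beech either.
So the relative order of Beech and Ginkgo is not fixed by the given facts.

cannot be determined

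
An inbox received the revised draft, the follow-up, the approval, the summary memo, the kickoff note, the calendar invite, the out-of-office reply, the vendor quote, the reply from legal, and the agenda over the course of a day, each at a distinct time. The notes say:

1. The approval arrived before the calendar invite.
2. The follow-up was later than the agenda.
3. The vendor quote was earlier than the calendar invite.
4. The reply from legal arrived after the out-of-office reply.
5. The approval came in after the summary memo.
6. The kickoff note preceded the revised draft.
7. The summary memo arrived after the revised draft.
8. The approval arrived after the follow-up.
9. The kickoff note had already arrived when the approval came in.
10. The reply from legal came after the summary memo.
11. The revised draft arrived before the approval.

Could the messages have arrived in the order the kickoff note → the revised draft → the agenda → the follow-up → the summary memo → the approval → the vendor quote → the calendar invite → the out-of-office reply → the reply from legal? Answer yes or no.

yes

Check each stated constraint against the proposed order — e.g. the summary memo is ahead of the reply from legal; the kickoff note is ahead of the approval. Every pair is in the required order; nothing is violated.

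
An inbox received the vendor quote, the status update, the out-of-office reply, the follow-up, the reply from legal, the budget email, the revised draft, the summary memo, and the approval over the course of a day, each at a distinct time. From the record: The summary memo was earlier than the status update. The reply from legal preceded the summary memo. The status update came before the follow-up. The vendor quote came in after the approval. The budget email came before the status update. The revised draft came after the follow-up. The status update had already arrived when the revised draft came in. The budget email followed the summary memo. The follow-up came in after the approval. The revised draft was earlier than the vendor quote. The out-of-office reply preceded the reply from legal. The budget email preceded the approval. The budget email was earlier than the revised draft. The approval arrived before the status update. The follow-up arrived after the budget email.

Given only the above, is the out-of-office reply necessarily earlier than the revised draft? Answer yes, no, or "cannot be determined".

Chain the constraints: the out-of-office reply → the reply from legal → the summary memo → the status update → the revised draft. Each link is directly stated, so the out-of-office reply comes before the revised draft.

yes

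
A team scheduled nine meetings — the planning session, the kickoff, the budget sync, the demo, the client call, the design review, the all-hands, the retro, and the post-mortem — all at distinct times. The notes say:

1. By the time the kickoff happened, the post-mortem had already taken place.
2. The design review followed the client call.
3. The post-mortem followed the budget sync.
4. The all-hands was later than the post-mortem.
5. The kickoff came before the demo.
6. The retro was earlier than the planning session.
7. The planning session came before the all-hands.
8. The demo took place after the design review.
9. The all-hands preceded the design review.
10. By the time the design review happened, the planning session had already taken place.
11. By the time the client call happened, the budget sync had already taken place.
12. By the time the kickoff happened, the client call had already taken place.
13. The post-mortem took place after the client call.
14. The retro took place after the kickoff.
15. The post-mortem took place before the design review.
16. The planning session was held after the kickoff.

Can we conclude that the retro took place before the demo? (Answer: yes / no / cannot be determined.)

yes

Chain the constraints: the retro → the planning session → the design review → the demo. Each link is directly stated, so the retro comes before the demo.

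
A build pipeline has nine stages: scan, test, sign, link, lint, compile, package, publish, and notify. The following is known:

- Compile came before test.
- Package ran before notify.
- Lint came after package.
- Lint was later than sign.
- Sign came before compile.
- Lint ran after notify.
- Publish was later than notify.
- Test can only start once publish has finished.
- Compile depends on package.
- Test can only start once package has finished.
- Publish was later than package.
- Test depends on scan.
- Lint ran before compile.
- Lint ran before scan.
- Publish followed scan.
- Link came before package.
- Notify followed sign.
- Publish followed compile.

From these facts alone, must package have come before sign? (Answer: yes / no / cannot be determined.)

cannot be determined

No chain of stated constraints runs from package to sign, and none runs from sign to package either.
So the relative order of package and sign is not fixed by the given facts.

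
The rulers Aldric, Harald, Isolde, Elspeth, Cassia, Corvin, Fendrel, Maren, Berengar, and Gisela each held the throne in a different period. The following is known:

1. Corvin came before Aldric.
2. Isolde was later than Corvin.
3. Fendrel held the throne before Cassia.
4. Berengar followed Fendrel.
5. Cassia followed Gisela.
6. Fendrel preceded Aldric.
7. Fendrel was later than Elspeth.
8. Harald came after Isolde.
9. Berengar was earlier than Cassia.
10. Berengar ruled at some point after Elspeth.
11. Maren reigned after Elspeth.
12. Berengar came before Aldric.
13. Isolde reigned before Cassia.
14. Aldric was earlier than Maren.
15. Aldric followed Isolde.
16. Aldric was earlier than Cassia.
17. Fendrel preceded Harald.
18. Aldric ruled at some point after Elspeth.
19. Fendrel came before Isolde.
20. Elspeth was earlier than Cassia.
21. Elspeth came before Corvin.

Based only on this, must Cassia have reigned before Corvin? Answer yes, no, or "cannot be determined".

no

Tracing the constraints gives Corvin → Isolde → Cassia, so Corvin must come before Cassia.
That means Cassia cannot be before Corvin.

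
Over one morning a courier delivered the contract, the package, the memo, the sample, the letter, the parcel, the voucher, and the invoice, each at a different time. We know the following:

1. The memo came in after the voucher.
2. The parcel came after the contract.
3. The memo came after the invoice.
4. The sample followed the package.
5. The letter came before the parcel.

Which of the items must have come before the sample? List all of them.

Directly stated before the sample: the package.
No chain forces the letter (or any of the others) ahead of the sample.

the package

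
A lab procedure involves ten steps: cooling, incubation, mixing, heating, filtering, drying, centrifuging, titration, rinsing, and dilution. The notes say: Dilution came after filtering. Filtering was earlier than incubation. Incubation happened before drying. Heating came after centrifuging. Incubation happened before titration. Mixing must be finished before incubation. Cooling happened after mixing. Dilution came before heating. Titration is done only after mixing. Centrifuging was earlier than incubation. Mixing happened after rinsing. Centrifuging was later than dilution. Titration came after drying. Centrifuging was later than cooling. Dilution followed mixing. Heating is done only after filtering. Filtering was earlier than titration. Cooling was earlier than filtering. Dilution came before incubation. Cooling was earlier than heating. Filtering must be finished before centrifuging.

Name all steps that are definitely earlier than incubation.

centrifuging, cooling, dilution, filtering, mixing, rinsing

Directly stated before incubation: centrifuging, dilution, filtering, and mixing.
Cooling reaches incubation via cooling → centrifuging → incubation.
Rinsing reaches incubation via rinsing → mixing → incubation.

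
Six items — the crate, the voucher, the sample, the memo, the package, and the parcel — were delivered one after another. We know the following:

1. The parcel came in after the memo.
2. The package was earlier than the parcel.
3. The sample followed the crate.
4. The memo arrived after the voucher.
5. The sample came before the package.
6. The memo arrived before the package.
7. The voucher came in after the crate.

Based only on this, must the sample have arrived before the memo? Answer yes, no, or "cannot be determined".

cannot be determined

No chain of stated constraints runs from the sample to the memo, and none runs from the memo to the sample either.
So the relative order of the sample and the memo is not fixed by the given facts.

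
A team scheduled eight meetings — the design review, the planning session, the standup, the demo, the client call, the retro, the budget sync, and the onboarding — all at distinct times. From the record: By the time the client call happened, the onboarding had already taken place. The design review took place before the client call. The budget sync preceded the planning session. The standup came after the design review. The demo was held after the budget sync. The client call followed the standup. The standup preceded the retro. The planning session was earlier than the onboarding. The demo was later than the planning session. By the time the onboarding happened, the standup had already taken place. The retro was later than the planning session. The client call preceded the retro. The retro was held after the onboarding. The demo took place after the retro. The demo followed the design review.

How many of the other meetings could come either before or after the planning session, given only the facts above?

Forced before the planning session: the budget sync; forced after the planning session: the client call, the demo, the onboarding, and the retro.
That leaves the design review and the standup with no forced order relative to the planning session — 2.

2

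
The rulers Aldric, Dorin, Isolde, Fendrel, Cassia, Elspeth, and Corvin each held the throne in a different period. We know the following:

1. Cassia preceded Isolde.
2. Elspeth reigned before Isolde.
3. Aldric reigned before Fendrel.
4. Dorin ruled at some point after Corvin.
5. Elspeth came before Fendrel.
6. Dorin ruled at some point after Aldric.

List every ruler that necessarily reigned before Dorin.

Directly stated before Dorin: Aldric and Corvin.

Aldric, Corvin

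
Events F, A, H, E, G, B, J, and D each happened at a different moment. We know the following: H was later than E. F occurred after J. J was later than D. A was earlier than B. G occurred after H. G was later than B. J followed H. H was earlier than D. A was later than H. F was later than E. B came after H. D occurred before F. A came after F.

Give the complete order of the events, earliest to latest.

E, H, D, J, F, A, B, G

The constraints fix every adjacent pair, so only one ordering works:
E → H → D → J → F → A → B → G.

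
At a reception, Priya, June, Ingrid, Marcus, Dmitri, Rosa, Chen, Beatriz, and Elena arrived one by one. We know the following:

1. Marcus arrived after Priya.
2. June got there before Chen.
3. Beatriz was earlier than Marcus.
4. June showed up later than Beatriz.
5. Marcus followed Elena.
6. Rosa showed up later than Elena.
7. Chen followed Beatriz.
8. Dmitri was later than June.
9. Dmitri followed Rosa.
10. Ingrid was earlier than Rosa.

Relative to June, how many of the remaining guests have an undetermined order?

Forced before June: Beatriz; forced after June: Chen and Dmitri.
That leaves Elena, Ingrid, Marcus, Priya, and Rosa with no forced order relative to June — 5.

5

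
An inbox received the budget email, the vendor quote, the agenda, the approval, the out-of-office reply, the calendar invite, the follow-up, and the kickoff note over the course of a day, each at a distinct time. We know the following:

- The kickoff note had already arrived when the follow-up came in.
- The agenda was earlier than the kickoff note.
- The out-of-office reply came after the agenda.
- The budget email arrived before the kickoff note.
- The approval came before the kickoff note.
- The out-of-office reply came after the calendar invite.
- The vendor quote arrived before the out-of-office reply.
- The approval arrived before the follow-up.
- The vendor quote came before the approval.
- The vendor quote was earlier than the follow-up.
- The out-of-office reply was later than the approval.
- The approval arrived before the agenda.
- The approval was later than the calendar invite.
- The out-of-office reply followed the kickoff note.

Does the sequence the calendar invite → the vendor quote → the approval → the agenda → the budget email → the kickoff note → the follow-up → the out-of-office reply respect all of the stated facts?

yes

Check each stated constraint against the proposed order — e.g. the vendor quote is ahead of the out-of-office reply; the calendar invite is ahead of the out-of-office reply. Every pair is in the required order; nothing is violated.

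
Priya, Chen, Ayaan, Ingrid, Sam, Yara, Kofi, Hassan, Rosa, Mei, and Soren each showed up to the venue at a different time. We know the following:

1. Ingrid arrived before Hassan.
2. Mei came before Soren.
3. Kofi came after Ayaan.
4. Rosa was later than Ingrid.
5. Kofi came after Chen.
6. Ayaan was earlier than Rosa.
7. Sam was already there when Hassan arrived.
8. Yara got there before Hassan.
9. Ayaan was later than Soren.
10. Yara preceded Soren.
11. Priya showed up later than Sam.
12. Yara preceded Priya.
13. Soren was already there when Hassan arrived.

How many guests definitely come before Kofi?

Directly stated before Kofi: Ayaan and Chen.
Mei reaches Kofi via Mei → Soren → Ayaan → Kofi.
Soren reaches Kofi via Soren → Ayaan → Kofi.
Yara reaches Kofi via Yara → Soren → Ayaan → Kofi.
That's Ayaan, Chen, Mei, Soren, and Yara — 5 in all.

5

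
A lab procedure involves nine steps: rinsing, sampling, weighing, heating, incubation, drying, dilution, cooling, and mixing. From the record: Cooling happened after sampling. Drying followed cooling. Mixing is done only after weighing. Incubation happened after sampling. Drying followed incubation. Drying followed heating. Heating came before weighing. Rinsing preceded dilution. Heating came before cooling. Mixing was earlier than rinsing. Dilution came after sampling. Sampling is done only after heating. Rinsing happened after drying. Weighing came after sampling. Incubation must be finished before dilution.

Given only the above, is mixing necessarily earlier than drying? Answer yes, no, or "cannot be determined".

No chain of stated constraints runs from mixing to drying, and none runs from drying to mixing either.
So the relative order of mixing and drying is not fixed by the given facts.

cannot be determined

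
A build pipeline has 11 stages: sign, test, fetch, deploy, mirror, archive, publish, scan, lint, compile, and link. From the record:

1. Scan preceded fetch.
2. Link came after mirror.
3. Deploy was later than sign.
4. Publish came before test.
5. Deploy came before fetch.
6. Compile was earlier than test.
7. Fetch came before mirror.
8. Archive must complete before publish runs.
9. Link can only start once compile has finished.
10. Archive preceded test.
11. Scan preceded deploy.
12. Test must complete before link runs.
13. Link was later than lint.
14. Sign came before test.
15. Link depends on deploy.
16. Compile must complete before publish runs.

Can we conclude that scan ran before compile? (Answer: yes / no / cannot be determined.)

No chain of stated constraints runs from scan to compile, and none runs from compile to scan either.
So the relative order of scan and compile is not fixed by the given facts.

cannot be determined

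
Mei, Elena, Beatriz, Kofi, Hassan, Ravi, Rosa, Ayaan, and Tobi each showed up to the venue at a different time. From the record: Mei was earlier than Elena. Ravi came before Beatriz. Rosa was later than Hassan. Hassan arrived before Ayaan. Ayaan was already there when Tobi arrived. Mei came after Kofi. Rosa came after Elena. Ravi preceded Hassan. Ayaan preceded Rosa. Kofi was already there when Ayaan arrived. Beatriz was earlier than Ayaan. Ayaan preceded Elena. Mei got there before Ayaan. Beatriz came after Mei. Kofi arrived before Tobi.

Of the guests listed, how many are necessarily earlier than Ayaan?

5

Directly stated before Ayaan: Beatriz, Hassan, Kofi, and Mei.
Ravi reaches Ayaan via Ravi → Hassan → Ayaan.
No chain forces Rosa (or any of the others) ahead of Ayaan.
That's Beatriz, Hassan, Kofi, Mei, and Ravi — 5 in all.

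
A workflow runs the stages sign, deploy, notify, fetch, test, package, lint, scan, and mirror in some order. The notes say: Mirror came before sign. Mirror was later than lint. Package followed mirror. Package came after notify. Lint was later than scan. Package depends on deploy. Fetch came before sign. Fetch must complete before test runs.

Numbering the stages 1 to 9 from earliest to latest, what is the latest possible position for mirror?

7

Mirror must come before package and sign — 2 stages forced after it.
Everything else can be placed before mirror in some valid order, so mirror can sit as late as position 9 − 2 = 7.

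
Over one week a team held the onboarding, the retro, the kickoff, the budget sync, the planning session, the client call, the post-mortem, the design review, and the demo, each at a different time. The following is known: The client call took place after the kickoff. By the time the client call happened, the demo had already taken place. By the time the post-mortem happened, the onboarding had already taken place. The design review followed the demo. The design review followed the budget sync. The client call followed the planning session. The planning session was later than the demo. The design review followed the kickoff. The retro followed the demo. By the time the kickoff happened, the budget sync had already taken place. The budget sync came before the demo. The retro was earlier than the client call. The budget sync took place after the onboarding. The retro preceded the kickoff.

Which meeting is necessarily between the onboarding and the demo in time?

the budget sync

Tracing the constraints gives the onboarding → the budget sync → the demo, so the budget sync sits after the onboarding and before the demo.
No other meeting is forced both after the onboarding and before the demo.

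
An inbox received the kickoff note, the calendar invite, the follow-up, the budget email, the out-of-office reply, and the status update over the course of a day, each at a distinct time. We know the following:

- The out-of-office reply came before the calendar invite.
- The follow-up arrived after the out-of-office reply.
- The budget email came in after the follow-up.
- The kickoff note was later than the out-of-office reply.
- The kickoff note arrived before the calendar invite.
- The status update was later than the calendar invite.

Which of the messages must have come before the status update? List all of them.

Directly stated before the status update: the calendar invite.
The kickoff note reaches the status update via the kickoff note → the calendar invite → the status update.
The out-of-office reply reaches the status update via the out-of-office reply → the calendar invite → the status update.
No chain forces the follow-up (or any of the others) ahead of the status update.

the calendar invite, the kickoff note, the out-of-office reply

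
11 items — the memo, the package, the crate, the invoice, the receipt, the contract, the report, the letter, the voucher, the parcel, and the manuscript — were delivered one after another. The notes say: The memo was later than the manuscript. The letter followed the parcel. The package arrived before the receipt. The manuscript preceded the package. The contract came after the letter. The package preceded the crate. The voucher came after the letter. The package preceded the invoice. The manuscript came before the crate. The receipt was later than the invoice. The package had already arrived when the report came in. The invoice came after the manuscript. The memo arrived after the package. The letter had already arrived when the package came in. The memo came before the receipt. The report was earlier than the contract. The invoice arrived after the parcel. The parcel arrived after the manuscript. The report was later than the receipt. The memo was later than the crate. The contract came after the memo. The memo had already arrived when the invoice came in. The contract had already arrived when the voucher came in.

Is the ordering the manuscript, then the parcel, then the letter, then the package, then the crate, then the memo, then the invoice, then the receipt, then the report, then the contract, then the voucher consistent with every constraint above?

Check each stated constraint against the proposed order — e.g. the letter is ahead of the contract; the letter is ahead of the voucher. Every pair is in the required order; nothing is violated.

yes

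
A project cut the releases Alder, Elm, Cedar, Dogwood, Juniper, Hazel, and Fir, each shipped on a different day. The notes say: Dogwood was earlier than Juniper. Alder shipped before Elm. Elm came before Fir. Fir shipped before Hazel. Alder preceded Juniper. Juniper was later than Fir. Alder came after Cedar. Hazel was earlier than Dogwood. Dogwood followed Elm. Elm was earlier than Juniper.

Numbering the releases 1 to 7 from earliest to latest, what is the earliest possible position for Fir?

Alder, Cedar, and Elm must all come before Fir — 3 forced predecessors.
Nothing else is forced ahead of Fir, so its earliest slot is position 3 + 1 = 4.

4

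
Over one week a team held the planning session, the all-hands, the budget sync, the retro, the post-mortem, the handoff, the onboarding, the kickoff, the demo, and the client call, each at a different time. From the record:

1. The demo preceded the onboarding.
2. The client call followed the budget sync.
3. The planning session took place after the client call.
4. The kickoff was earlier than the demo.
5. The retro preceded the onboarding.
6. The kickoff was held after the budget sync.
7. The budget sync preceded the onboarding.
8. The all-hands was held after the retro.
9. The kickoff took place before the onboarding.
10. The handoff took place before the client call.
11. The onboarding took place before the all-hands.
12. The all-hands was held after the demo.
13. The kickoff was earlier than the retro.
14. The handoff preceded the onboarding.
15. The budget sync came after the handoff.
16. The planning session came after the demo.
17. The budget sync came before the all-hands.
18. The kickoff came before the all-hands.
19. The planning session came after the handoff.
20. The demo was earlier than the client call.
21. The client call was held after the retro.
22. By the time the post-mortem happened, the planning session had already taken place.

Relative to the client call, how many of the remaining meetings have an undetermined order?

2

Forced before the client call: the budget sync, the demo, the handoff, the kickoff, and the retro; forced after the client call: the planning session and the post-mortem.
That leaves the all-hands and the onboarding with no forced order relative to the client call — 2.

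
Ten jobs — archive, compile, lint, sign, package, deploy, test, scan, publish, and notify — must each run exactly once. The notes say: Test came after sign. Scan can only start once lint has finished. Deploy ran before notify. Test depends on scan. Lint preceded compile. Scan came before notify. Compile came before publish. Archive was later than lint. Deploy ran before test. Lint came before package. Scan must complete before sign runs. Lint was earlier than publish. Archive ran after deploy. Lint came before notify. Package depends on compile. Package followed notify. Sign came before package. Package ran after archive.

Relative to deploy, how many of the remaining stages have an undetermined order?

Forced after deploy: archive, notify, package, and test.
That leaves compile, lint, publish, scan, and sign with no forced order relative to deploy — 5.

5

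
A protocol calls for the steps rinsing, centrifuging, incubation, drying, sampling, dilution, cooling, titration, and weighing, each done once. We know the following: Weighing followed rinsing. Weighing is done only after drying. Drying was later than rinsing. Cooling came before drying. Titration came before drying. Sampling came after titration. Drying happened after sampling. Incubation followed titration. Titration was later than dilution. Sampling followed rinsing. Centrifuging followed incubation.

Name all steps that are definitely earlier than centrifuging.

dilution, incubation, titration

Directly stated before centrifuging: incubation.
Dilution reaches centrifuging via dilution → titration → incubation → centrifuging.
Titration reaches centrifuging via titration → incubation → centrifuging.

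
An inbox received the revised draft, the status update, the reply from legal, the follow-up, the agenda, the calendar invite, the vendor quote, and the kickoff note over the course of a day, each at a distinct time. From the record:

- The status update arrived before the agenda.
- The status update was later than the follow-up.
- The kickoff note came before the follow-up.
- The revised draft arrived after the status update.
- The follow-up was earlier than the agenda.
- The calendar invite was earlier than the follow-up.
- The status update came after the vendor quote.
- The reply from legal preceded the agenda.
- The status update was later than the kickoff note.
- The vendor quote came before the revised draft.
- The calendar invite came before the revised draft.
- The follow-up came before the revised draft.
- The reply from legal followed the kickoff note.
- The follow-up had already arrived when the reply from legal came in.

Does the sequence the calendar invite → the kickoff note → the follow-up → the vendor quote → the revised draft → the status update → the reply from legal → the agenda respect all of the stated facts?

no

The constraints require the status update before the revised draft, but in the proposed sequence the revised draft appears ahead of the status update. That one violation is enough.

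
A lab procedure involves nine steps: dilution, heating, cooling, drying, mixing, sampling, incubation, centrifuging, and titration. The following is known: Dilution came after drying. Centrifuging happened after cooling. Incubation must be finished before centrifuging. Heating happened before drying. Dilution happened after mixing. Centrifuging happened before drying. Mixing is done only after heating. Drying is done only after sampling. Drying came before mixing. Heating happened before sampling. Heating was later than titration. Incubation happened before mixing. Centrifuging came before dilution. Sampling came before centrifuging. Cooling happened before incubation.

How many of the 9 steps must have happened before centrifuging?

Directly stated before centrifuging: cooling, incubation, and sampling.
Heating reaches centrifuging via heating → sampling → centrifuging.
Titration reaches centrifuging via titration → heating → sampling → centrifuging.
That's cooling, heating, incubation, sampling, and titration — 5 in all.

5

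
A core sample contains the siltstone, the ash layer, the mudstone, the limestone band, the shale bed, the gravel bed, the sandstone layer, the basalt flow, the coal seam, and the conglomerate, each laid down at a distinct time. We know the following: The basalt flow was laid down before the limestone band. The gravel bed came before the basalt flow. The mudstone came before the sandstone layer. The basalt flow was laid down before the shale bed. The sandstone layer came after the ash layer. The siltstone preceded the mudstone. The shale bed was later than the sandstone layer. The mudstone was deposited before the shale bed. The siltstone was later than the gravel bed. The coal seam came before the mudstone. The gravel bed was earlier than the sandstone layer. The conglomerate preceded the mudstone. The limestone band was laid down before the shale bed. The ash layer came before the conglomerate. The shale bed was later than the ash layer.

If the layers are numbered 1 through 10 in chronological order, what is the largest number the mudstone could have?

The mudstone must come before the sandstone layer and the shale bed — 2 layers forced after it.
Everything else can be placed before the mudstone in some valid order, so the mudstone can sit as late as position 10 − 2 = 8.

8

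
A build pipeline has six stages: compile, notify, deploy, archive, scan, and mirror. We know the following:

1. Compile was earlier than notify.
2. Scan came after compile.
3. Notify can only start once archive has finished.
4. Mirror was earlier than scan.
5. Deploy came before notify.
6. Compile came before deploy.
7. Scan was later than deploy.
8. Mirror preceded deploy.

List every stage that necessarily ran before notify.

archive, compile, deploy, mirror

Directly stated before notify: archive, compile, and deploy.
Mirror reaches notify via mirror → deploy → notify.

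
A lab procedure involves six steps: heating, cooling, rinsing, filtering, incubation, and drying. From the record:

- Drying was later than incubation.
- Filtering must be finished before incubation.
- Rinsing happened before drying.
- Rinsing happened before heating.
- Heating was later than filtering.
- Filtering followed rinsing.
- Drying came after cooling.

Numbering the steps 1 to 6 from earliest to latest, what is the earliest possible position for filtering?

2

Rinsing must come before filtering — 1 forced predecessor.
Nothing else is forced ahead of filtering, so its earliest slot is position 1 + 1 = 2.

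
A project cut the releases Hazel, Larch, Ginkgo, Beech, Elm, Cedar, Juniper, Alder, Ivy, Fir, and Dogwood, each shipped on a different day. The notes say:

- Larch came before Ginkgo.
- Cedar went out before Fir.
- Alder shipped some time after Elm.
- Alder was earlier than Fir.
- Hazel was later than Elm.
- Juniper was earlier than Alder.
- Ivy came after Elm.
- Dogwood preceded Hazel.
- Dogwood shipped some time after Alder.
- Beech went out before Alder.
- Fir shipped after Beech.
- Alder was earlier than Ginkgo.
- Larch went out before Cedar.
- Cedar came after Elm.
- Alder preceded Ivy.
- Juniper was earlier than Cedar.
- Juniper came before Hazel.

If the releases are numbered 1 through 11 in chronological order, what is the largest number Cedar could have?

10

Cedar must come before Fir — 1 release forced after it.
Everything else can be placed before Cedar in some valid order, so Cedar can sit as late as position 11 − 1 = 10.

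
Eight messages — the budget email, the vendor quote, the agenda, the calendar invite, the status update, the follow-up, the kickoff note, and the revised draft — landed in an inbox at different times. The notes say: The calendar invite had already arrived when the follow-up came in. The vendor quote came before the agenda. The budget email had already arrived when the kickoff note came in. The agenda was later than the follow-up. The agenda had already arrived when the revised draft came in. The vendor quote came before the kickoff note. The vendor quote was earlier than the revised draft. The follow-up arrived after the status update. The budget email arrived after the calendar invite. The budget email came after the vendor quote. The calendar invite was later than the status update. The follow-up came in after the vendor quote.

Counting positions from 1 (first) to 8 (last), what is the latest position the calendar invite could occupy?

The calendar invite must come before the agenda, the budget email, the follow-up, the kickoff note, and the revised draft — 5 messages forced after it.
Everything else can be placed before the calendar invite in some valid order, so the calendar invite can sit as late as position 8 − 5 = 3.

3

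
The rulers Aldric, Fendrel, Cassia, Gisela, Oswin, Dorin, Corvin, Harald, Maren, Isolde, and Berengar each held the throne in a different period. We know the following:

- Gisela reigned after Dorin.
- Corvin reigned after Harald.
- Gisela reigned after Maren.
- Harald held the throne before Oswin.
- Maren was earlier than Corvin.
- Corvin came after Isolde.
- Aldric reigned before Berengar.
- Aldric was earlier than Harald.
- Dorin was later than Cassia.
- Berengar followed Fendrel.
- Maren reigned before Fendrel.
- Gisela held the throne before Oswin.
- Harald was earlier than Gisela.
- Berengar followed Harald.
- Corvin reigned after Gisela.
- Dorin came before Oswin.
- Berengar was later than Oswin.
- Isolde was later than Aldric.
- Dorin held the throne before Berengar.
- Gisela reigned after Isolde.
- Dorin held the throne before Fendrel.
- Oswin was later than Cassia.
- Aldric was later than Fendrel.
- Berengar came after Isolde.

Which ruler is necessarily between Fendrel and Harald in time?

Aldric

Tracing the constraints gives Fendrel → Aldric → Harald, so Aldric sits after Fendrel and before Harald.
No other ruler is forced both after Fendrel and before Harald.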